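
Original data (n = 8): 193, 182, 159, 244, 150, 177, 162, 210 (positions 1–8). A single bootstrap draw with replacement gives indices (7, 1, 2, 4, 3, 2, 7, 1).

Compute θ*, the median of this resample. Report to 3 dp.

Resample values: 162, 193, 182, 244, 159, 182, 162, 193.
Sorted: 159, 162, 162, 182, 182, 193, 193, 244
Median = average of the two middle values = 182.000

θ* = 182.000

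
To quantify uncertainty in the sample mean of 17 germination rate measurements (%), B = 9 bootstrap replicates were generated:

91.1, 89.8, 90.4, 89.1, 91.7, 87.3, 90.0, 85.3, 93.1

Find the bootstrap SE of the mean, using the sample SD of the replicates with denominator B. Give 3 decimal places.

Bootstrap SE is the standard deviation of the 9 replicate means.
Mean of replicates: (91.1 + 89.8 + 90.4 + 89.1 + 91.7 + 87.3 + 90.0 + 85.3 + 93.1) / 9 = 807.8000 / 9 = 89.7556
Sum of squared deviations: (+1.3444)² + (+0.0444)² + (+0.6444)² + (−0.6556)² + (+1.9444)² + (−2.4556)² + (+0.2444)² + (−4.4556)² + (+3.3444)² = 43.5622
Variance = 43.5622 / 9 = 4.8402
SE* = √4.8402

SE* = 2.200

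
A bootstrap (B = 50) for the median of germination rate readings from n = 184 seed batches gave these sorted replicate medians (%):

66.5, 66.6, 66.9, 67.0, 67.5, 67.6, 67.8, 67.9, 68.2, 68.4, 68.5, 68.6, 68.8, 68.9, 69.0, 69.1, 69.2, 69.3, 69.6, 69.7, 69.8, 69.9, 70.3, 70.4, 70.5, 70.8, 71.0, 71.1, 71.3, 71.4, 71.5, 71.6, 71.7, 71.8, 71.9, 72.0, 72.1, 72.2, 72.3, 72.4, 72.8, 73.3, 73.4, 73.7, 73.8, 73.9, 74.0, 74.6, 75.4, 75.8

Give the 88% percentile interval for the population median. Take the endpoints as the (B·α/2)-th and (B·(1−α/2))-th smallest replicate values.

α = 0.12; lower rank = 50 × 0.060 = 3; upper rank = 50 × 0.940 = 47.
The 3rd smallest replicate is 66.9; the 47th is 74.0.

(66.9, 74.0)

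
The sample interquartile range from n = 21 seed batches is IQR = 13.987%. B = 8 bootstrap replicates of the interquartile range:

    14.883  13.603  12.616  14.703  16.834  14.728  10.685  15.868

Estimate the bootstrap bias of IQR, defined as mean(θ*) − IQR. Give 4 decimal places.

bias = +0.2530

mean(θ*) = (14.883 + 13.603 + 12.616 + 14.703 + 16.834 + 14.728 + 10.685 + 15.868) / 8 = 14.24000
bias = 14.24000 − 13.987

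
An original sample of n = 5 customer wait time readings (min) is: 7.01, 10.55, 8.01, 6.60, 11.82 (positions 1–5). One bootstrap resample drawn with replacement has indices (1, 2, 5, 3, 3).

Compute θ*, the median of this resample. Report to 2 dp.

θ* = 8.01

Resample values: 7.01, 10.55, 11.82, 8.01, 8.01.
Sorted: 7.01, 8.01, 8.01, 10.55, 11.82
Median = middle value = 8.01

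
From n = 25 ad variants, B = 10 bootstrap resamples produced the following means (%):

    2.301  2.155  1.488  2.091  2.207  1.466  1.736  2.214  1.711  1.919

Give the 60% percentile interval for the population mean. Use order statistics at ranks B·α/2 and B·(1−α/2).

Sorted replicates: 1.466, 1.488, 1.711, 1.736, 1.919, 2.091, 2.155, 2.207, 2.214, 2.301
α = 0.40; lower rank = 10 × 0.200 = 2; upper rank = 10 × 0.800 = 8.
The 2nd smallest replicate is 1.488; the 8th is 2.207.

(1.488, 2.207)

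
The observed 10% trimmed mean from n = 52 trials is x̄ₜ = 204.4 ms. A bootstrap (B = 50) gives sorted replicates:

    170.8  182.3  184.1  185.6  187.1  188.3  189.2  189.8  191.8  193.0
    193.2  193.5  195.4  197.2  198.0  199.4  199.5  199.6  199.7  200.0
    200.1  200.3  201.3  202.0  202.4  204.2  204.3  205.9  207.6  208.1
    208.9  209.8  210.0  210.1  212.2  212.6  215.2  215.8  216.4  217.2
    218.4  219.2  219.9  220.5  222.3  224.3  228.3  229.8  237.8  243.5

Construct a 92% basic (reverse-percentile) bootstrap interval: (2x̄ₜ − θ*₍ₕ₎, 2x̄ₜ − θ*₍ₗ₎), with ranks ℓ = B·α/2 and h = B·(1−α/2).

Percentile endpoints at ranks 2 and 48: θ*₍2₎ = 182.3, θ*₍48₎ = 229.8.
Basic interval reflects these around x̄ₜ:
  lower = 2 × 204.4 − 229.8 = 179.0
  upper = 2 × 204.4 − 182.3 = 226.5

(179.0, 226.5)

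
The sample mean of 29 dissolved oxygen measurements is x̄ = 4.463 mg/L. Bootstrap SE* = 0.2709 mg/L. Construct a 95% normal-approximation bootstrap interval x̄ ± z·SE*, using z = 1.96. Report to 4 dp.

(3.9320, 4.9940)

Margin = 1.96 × 0.2709 = 0.53096
Interval: 4.463 ± 0.53096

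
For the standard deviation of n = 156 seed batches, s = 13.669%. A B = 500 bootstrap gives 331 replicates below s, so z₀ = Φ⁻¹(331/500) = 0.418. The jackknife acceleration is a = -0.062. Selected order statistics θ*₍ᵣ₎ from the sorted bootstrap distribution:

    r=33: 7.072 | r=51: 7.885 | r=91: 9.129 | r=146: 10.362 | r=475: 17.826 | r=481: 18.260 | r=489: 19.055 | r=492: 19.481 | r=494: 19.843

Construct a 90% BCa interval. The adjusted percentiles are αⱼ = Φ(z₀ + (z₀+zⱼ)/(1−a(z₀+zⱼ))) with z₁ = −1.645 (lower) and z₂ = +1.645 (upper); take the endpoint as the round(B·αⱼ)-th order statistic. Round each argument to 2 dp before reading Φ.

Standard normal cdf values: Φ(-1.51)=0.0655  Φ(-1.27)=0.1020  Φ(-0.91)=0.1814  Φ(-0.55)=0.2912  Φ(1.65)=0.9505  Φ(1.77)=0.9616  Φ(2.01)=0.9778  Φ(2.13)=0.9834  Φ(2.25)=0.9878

Lower: z₀ + z₁ = 0.418 + (-1.645) = -1.227; 1 − a(z₀+z₁) = 1 − (-0.062)(-1.227) = 0.9239; argument = 0.418 + (-1.227)/0.9239 = -0.9100 → -0.91.
α₁ = Φ(-0.91) = 0.1814; rank = round(500 × 0.1814) = 91; θ*₍91₎ = 9.129.
Upper: z₀ + z₂ = 2.063; 1 − a(z₀+z₂) = 1.1279; argument = 2.2471 → 2.25; α₂ = 0.9878; rank = 494; θ*₍494₎ = 19.843.

(9.129, 19.843)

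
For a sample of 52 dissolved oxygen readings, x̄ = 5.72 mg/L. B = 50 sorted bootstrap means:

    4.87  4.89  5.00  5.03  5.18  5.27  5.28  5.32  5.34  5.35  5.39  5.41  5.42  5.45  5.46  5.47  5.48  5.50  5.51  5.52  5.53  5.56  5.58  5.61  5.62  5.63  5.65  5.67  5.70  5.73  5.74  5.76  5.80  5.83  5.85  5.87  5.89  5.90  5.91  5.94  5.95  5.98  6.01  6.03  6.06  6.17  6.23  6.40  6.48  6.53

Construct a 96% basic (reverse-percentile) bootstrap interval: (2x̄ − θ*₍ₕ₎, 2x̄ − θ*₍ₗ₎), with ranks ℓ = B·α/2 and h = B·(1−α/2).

(4.96, 6.57)

Percentile endpoints at ranks 1 and 49: θ*₍1₎ = 4.87, θ*₍49₎ = 6.48.
Basic interval reflects these around x̄:
  lower = 2 × 5.72 − 6.48 = 4.96
  upper = 2 × 5.72 − 4.87 = 6.57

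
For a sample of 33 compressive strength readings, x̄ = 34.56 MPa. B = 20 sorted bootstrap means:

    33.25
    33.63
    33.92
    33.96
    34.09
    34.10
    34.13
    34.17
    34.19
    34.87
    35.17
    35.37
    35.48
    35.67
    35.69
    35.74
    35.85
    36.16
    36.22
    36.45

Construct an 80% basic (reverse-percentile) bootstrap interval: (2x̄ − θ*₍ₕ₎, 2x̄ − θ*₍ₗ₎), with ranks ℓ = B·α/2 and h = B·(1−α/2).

(32.96, 35.49)

Percentile endpoints at ranks 2 and 18: θ*₍2₎ = 33.63, θ*₍18₎ = 36.16.
Basic interval reflects these around x̄:
  lower = 2 × 34.56 − 36.16 = 32.96
  upper = 2 × 34.56 − 33.63 = 35.49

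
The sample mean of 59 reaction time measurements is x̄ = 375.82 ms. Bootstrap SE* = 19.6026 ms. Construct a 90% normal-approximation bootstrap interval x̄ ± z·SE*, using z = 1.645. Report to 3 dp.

Margin = 1.645 × 19.6026 = 32.2463
Interval: 375.82 ± 32.2463

(343.574, 408.066)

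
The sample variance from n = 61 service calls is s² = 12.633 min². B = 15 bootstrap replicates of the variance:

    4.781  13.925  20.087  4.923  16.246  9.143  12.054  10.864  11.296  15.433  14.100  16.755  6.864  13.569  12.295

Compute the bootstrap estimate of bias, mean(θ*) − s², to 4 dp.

bias = −0.4773

mean(θ*) = (4.781 + 13.925 + 20.087 + 4.923 + 16.246 + 9.143 + 12.054 + 10.864 + 11.296 + 15.433 + 14.100 + 16.755 + 6.864 + 13.569 + 12.295) / 15 = 12.15567
bias = 12.15567 − 12.633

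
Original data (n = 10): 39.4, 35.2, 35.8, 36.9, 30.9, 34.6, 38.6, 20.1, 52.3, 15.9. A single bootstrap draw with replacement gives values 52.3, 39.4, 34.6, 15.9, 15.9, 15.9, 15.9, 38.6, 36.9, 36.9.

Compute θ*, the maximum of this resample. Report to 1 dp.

θ* = 52.3

Maximum = 52.3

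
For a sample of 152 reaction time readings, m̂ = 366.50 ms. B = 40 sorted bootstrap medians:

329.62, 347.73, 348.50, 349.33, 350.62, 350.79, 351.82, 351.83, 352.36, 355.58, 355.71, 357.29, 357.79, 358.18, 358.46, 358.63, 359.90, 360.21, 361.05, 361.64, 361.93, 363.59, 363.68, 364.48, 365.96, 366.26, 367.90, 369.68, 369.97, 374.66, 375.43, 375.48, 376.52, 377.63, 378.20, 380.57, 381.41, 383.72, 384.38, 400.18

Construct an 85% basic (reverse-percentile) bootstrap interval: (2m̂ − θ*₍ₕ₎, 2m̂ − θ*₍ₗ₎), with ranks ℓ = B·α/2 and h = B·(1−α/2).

(351.59, 384.50)

Percentile endpoints at ranks 3 and 37: θ*₍3₎ = 348.50, θ*₍37₎ = 381.41.
Basic interval reflects these around m̂:
  lower = 2 × 366.50 − 381.41 = 351.59
  upper = 2 × 366.50 − 348.50 = 384.50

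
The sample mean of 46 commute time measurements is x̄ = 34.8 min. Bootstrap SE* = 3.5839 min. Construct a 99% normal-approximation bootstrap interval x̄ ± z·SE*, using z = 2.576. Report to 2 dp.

(25.57, 44.03)

Margin = 2.576 × 3.5839 = 9.232
Interval: 34.8 ± 9.232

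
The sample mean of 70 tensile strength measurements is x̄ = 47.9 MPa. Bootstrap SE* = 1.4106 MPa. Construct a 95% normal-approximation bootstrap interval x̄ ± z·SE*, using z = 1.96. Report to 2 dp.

Margin = 1.96 × 1.4106 = 2.765
Interval: 47.9 ± 2.765

(45.14, 50.66)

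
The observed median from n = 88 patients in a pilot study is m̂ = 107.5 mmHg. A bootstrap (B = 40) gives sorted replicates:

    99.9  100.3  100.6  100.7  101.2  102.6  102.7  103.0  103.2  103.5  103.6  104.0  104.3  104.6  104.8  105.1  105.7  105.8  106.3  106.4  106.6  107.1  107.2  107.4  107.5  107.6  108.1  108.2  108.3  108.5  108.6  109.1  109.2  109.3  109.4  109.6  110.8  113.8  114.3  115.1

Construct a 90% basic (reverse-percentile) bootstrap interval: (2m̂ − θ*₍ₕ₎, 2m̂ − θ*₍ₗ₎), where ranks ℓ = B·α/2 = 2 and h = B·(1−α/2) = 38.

(101.2, 114.7)

Percentile endpoints at ranks 2 and 38: θ*₍2₎ = 100.3, θ*₍38₎ = 113.8.
Basic interval reflects these around m̂:
  lower = 2 × 107.5 − 113.8 = 101.2
  upper = 2 × 107.5 − 100.3 = 114.7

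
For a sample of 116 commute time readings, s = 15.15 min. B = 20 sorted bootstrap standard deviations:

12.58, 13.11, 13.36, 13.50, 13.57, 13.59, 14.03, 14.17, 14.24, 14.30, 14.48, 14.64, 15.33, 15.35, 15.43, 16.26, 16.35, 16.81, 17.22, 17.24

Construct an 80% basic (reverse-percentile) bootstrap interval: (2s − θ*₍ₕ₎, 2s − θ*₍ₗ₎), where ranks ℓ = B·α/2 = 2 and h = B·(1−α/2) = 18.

(13.49, 17.19)

Percentile endpoints at ranks 2 and 18: θ*₍2₎ = 13.11, θ*₍18₎ = 16.81.
Basic interval reflects these around s:
  lower = 2 × 15.15 − 16.81 = 13.49
  upper = 2 × 15.15 − 13.11 = 17.19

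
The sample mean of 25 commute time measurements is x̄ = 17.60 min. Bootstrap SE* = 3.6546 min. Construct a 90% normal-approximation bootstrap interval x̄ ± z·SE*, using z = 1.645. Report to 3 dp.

(11.588, 23.612)

Margin = 1.645 × 3.6546 = 6.0118
Interval: 17.60 ± 6.0118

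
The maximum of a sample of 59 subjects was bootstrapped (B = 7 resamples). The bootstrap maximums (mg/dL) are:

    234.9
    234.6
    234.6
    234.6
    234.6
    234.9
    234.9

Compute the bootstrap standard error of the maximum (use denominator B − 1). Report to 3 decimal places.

SE* = 0.160

Bootstrap SE is the standard deviation of the 7 replicate maximums.
Mean of replicates: (234.9 + 234.6 + 234.6 + 234.6 + 234.6 + 234.9 + 234.9) / 7 = 1643.1000 / 7 = 234.7286
Sum of squared deviations: (+0.1714)² + (−0.1286)² + (−0.1286)² + (−0.1286)² + (−0.1286)² + (+0.1714)² + (+0.1714)² = 0.1543
Variance = 0.1543 / 6 = 0.0257
SE* = √0.0257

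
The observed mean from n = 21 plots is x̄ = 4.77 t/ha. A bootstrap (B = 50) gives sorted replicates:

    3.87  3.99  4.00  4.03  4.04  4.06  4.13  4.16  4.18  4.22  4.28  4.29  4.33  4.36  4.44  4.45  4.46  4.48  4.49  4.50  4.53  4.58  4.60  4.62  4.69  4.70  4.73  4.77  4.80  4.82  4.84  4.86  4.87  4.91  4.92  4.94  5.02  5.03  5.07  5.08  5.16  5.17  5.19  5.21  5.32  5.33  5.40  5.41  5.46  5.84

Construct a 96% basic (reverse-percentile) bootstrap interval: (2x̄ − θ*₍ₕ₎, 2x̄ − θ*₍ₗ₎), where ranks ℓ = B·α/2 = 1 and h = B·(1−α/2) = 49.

(4.08, 5.67)

Percentile endpoints at ranks 1 and 49: θ*₍1₎ = 3.87, θ*₍49₎ = 5.46.
Basic interval reflects these around x̄:
  lower = 2 × 4.77 − 5.46 = 4.08
  upper = 2 × 4.77 − 3.87 = 5.67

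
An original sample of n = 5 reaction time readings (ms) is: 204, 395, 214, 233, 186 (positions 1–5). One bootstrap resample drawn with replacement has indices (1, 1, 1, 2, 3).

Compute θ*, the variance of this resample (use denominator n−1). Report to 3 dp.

θ* = 7125.200

Resample values: 204, 204, 204, 395, 214.
Mean = 244.2000; sum of squared deviations = 28500.8000
s² = 28500.8000 / 4 = 7125.2000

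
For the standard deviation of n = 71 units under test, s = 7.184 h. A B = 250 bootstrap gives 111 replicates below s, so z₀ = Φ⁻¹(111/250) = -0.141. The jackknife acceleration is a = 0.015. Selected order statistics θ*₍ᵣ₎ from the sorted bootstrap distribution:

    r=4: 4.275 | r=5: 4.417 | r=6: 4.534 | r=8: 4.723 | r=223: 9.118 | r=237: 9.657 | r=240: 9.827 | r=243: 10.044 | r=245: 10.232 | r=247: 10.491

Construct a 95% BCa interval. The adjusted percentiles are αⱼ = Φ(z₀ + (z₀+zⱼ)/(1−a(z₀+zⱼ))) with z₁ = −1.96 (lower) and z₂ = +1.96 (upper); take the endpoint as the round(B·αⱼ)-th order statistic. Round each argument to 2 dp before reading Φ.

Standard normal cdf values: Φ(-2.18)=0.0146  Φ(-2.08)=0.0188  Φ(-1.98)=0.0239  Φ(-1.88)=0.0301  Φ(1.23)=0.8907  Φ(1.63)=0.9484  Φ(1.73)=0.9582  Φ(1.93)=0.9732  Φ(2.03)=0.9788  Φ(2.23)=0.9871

(4.275, 9.827)

Lower: z₀ + z₁ = -0.141 + (-1.960) = -2.101; 1 − a(z₀+z₁) = 1 − (0.015)(-2.101) = 1.0315; argument = -0.141 + (-2.101)/1.0315 = -2.1778 → -2.18.
α₁ = Φ(-2.18) = 0.0146; rank = round(250 × 0.0146) = 4; θ*₍4₎ = 4.275.
Upper: z₀ + z₂ = 1.819; 1 − a(z₀+z₂) = 0.9727; argument = 1.7290 → 1.73; α₂ = 0.9582; rank = 240; θ*₍240₎ = 9.827.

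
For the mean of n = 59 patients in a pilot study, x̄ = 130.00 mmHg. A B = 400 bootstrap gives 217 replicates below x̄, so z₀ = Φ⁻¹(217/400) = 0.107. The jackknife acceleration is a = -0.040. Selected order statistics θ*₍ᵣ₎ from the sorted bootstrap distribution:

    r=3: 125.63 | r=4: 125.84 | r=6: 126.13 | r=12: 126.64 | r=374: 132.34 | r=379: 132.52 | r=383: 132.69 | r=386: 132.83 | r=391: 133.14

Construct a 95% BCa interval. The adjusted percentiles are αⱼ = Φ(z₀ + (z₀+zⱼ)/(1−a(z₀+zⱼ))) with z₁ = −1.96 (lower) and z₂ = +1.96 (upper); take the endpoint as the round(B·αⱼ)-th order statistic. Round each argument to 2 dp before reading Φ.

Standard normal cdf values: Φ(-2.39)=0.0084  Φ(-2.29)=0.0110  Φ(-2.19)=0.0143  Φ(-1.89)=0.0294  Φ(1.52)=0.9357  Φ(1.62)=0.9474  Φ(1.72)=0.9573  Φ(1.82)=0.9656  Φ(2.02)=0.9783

(126.64, 133.14)

Lower: z₀ + z₁ = 0.107 + (-1.960) = -1.853; 1 − a(z₀+z₁) = 1 − (-0.040)(-1.853) = 0.9259; argument = 0.107 + (-1.853)/0.9259 = -1.8943 → -1.89.
α₁ = Φ(-1.89) = 0.0294; rank = round(400 × 0.0294) = 12; θ*₍12₎ = 126.64.
Upper: z₀ + z₂ = 2.067; 1 − a(z₀+z₂) = 1.0827; argument = 2.0162 → 2.02; α₂ = 0.9783; rank = 391; θ*₍391₎ = 133.14.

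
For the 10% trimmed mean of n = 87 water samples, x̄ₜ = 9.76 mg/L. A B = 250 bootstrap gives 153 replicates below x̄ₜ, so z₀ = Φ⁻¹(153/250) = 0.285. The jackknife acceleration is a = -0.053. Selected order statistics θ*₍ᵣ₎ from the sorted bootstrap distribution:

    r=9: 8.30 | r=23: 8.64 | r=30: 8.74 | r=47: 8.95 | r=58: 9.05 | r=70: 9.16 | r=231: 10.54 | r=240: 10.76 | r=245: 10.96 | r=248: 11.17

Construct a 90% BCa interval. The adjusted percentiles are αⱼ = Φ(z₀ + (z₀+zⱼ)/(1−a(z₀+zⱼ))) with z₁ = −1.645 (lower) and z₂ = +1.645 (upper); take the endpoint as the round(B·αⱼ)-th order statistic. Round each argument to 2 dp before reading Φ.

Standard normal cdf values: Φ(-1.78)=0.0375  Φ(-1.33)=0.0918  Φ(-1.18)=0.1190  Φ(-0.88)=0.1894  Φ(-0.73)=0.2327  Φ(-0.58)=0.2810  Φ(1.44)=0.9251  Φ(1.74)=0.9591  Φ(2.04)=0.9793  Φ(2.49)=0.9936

(8.74, 10.96)

Lower: z₀ + z₁ = 0.285 + (-1.645) = -1.360; 1 − a(z₀+z₁) = 1 − (-0.053)(-1.360) = 0.9279; argument = 0.285 + (-1.360)/0.9279 = -1.1806 → -1.18.
α₁ = Φ(-1.18) = 0.1190; rank = round(250 × 0.1190) = 30; θ*₍30₎ = 8.74.
Upper: z₀ + z₂ = 1.930; 1 − a(z₀+z₂) = 1.1023; argument = 2.0359 → 2.04; α₂ = 0.9793; rank = 245; θ*₍245₎ = 10.96.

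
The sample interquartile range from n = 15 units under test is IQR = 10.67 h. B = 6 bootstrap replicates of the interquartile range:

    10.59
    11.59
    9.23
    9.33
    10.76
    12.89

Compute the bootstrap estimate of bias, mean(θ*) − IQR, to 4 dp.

mean(θ*) = (10.59 + 11.59 + 9.23 + 9.33 + 10.76 + 12.89) / 6 = 10.73167
bias = 10.73167 − 10.67

bias = +0.0617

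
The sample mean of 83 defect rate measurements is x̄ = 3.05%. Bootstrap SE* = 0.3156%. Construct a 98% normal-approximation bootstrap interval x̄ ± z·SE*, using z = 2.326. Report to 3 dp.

Margin = 2.326 × 0.3156 = 0.7341
Interval: 3.05 ± 0.7341

(2.316, 3.784)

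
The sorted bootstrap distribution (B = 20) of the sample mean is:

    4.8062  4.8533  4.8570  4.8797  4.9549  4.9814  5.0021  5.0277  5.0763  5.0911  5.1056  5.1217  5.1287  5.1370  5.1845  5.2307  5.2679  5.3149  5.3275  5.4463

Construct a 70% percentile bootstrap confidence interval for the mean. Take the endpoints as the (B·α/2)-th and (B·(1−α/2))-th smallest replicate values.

α = 0.30; lower rank = 20 × 0.150 = 3; upper rank = 20 × 0.850 = 17.
The 3rd smallest replicate is 4.8570; the 17th is 5.2679.

(4.8570, 5.2679)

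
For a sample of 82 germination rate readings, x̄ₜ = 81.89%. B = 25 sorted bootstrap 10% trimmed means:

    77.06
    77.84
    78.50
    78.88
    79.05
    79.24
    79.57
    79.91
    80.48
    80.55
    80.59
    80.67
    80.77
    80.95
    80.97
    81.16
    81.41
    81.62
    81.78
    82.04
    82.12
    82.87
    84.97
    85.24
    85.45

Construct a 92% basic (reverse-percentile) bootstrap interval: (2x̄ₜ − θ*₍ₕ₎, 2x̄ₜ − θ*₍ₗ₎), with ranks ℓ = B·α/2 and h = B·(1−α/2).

Percentile endpoints at ranks 1 and 24: θ*₍1₎ = 77.06, θ*₍24₎ = 85.24.
Basic interval reflects these around x̄ₜ:
  lower = 2 × 81.89 − 85.24 = 78.54
  upper = 2 × 81.89 − 77.06 = 86.72

(78.54, 86.72)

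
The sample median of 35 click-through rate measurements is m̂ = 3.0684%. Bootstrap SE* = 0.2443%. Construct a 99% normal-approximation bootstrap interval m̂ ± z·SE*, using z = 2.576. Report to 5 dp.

(2.43908, 3.69772)

Margin = 2.576 × 0.2443 = 0.629317
Interval: 3.0684 ± 0.629317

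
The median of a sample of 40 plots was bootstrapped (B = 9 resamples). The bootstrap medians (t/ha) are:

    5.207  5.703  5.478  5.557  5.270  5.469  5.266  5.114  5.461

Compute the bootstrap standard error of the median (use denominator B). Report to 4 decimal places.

SE* = 0.1777

Bootstrap SE is the standard deviation of the 9 replicate medians.
Mean of replicates: (5.207 + 5.703 + 5.478 + 5.557 + 5.270 + 5.469 + 5.266 + 5.114 + 5.461) / 9 = 48.52500 / 9 = 5.39167
Sum of squared deviations: (−0.18467)² + (+0.31133)² + (+0.08633)² + (+0.16533)² + (−0.12167)² + (+0.07733)² + (−0.12567)² + (−0.27767)² + (+0.06933)² = 0.28430
Variance = 0.28430 / 9 = 0.03159
SE* = √0.03159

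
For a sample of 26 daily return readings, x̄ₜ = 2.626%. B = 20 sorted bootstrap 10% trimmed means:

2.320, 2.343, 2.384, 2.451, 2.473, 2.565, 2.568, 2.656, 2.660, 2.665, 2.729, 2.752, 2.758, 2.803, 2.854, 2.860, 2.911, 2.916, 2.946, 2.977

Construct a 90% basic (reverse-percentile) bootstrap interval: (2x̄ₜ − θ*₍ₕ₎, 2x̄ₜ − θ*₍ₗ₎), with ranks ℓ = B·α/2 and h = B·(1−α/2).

(2.306, 2.932)

Percentile endpoints at ranks 1 and 19: θ*₍1₎ = 2.320, θ*₍19₎ = 2.946.
Basic interval reflects these around x̄ₜ:
  lower = 2 × 2.626 − 2.946 = 2.306
  upper = 2 × 2.626 − 2.320 = 2.932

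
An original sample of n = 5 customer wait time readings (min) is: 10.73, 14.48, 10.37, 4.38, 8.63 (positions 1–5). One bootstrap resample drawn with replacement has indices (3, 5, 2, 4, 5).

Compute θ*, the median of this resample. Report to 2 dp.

Resample values: 10.37, 8.63, 14.48, 4.38, 8.63.
Sorted: 4.38, 8.63, 8.63, 10.37, 14.48
Median = middle value = 8.63

θ* = 8.63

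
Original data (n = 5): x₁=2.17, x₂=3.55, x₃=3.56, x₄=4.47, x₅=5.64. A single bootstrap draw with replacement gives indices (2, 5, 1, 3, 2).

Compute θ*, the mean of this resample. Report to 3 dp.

θ* = 3.694

Resample values: 3.55, 5.64, 2.17, 3.56, 3.55.
Mean = (3.55 + 5.64 + 2.17 + 3.56 + 3.55) / 5 = 18.470 / 5 = 3.694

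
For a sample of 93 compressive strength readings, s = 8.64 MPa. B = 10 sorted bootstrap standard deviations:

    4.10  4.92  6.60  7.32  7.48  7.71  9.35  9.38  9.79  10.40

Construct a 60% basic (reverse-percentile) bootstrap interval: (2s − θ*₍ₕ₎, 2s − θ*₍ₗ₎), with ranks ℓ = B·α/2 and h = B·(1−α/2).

(7.90, 12.36)

Percentile endpoints at ranks 2 and 8: θ*₍2₎ = 4.92, θ*₍8₎ = 9.38.
Basic interval reflects these around s:
  lower = 2 × 8.64 − 9.38 = 7.90
  upper = 2 × 8.64 − 4.92 = 12.36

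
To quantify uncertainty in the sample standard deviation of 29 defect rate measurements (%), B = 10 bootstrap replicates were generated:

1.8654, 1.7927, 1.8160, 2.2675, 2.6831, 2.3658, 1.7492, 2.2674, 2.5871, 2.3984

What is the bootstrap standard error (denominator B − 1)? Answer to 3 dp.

SE* = 0.347

Bootstrap SE is the standard deviation of the 10 replicate standard deviations.
Mean of replicates: (1.8654 + 1.7927 + 1.8160 + 2.2675 + 2.6831 + 2.3658 + 1.7492 + 2.2674 + 2.5871 + 2.3984) / 10 = 21.79260 / 10 = 2.17926
Sum of squared deviations: (−0.31386)² + (−0.38656)² + (−0.36326)² + (+0.08824)² + (+0.50384)² + (+0.18654)² + (−0.43006)² + (+0.08814)² + (+0.40784)² + (+0.21914)² = 1.08341
Variance = 1.08341 / 9 = 0.12038
SE* = √0.12038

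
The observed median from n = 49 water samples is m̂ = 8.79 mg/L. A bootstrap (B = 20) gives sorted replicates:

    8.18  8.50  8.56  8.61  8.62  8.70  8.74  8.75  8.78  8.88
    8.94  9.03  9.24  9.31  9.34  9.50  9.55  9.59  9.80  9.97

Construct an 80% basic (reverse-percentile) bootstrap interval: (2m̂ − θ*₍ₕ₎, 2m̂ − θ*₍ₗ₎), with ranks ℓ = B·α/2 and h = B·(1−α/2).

Percentile endpoints at ranks 2 and 18: θ*₍2₎ = 8.50, θ*₍18₎ = 9.59.
Basic interval reflects these around m̂:
  lower = 2 × 8.79 − 9.59 = 7.99
  upper = 2 × 8.79 − 8.50 = 9.08

(7.99, 9.08)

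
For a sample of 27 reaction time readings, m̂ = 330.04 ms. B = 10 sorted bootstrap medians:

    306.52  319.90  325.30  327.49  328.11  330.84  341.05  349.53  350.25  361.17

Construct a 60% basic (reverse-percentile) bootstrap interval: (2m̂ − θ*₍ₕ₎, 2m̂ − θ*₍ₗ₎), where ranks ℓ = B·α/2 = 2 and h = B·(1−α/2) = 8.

Percentile endpoints at ranks 2 and 8: θ*₍2₎ = 319.90, θ*₍8₎ = 349.53.
Basic interval reflects these around m̂:
  lower = 2 × 330.04 − 349.53 = 310.55
  upper = 2 × 330.04 − 319.90 = 340.18

(310.55, 340.18)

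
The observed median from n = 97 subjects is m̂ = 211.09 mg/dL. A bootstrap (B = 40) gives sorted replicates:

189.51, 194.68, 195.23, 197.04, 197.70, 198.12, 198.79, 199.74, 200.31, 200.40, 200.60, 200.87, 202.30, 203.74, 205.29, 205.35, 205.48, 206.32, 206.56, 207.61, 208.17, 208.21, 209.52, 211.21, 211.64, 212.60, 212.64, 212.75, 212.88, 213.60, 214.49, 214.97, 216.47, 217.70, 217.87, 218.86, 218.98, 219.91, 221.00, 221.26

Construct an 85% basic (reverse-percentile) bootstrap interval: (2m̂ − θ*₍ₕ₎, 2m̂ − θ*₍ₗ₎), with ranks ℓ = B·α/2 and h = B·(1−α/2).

Percentile endpoints at ranks 3 and 37: θ*₍3₎ = 195.23, θ*₍37₎ = 218.98.
Basic interval reflects these around m̂:
  lower = 2 × 211.09 − 218.98 = 203.20
  upper = 2 × 211.09 − 195.23 = 226.95

(203.20, 226.95)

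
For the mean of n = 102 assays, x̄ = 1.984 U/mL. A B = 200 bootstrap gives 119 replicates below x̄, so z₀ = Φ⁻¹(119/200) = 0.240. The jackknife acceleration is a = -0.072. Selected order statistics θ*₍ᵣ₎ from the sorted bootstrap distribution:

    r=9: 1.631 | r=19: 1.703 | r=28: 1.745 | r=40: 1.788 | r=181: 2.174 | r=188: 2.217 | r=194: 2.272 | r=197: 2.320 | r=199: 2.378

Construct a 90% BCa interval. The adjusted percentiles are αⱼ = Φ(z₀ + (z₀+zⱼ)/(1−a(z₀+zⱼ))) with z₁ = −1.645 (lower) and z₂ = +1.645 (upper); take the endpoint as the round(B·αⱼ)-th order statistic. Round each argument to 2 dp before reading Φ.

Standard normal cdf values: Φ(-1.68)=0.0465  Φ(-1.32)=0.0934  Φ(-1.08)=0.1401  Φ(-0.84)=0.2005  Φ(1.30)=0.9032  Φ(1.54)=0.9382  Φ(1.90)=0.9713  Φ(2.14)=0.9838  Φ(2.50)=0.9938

(1.703, 2.272)

Lower: z₀ + z₁ = 0.240 + (-1.645) = -1.405; 1 − a(z₀+z₁) = 1 − (-0.072)(-1.405) = 0.8988; argument = 0.240 + (-1.405)/0.8988 = -1.3231 → -1.32.
α₁ = Φ(-1.32) = 0.0934; rank = round(200 × 0.0934) = 19; θ*₍19₎ = 1.703.
Upper: z₀ + z₂ = 1.885; 1 − a(z₀+z₂) = 1.1357; argument = 1.8997 → 1.90; α₂ = 0.9713; rank = 194; θ*₍194₎ = 2.272.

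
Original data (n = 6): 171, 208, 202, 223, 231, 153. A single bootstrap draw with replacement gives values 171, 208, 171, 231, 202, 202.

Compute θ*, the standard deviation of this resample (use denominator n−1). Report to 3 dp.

θ* = 23.141

Mean = 197.5000; sum of squared deviations = 2677.5000
s² = 2677.5000 / 5 = 535.5000
s = √535.5000 = 23.141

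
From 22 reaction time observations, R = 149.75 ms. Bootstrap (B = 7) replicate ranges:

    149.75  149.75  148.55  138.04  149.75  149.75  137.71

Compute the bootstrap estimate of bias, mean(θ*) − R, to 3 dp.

mean(θ*) = (149.75 + 149.75 + 148.55 + 138.04 + 149.75 + 149.75 + 137.71) / 7 = 146.1857
bias = 146.1857 − 149.75

bias = −3.564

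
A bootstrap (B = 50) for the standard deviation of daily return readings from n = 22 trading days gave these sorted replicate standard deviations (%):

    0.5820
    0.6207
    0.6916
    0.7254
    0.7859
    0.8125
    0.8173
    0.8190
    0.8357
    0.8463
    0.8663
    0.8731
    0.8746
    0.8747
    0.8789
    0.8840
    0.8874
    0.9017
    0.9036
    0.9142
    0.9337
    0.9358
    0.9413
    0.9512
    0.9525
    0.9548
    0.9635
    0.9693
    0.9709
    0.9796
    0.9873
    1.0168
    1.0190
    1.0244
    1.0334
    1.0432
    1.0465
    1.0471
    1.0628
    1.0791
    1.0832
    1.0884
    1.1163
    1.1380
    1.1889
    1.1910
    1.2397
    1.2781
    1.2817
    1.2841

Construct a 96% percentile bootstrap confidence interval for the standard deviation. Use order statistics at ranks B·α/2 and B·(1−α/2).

α = 0.04; lower rank = 50 × 0.020 = 1; upper rank = 50 × 0.980 = 49.
The 1st smallest replicate is 0.5820; the 49th is 1.2817.

(0.5820, 1.2817)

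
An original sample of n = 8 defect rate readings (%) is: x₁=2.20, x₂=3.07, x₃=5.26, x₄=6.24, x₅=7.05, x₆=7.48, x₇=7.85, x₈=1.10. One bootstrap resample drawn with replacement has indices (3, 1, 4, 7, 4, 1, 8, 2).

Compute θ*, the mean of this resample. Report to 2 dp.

Resample values: 5.26, 2.20, 6.24, 7.85, 6.24, 2.20, 1.10, 3.07.
Mean = (5.26 + 2.20 + 6.24 + 7.85 + 6.24 + 2.20 + 1.10 + 3.07) / 8 = 34.160 / 8 = 4.27

θ* = 4.27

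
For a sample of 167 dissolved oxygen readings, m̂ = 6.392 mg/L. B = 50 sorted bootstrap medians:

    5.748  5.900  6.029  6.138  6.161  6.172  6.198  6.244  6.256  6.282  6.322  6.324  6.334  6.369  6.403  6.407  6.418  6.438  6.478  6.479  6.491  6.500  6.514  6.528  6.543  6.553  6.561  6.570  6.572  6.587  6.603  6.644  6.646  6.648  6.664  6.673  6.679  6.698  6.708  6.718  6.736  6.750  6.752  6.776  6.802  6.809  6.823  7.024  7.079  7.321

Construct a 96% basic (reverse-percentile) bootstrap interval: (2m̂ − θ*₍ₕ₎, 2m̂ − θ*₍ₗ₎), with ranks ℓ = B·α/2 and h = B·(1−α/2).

Percentile endpoints at ranks 1 and 49: θ*₍1₎ = 5.748, θ*₍49₎ = 7.079.
Basic interval reflects these around m̂:
  lower = 2 × 6.392 − 7.079 = 5.705
  upper = 2 × 6.392 − 5.748 = 7.036

(5.705, 7.036)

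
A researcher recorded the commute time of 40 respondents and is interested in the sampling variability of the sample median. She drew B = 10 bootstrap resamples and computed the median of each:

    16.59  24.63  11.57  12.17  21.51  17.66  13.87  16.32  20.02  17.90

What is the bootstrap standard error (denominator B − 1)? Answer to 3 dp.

SE* = 4.105

Bootstrap SE is the standard deviation of the 10 replicate medians.
Mean of replicates: (16.59 + 24.63 + 11.57 + 12.17 + 21.51 + 17.66 + 13.87 + 16.32 + 20.02 + 17.90) / 10 = 172.2400 / 10 = 17.2240
Sum of squared deviations: (−0.6340)² + (+7.4060)² + (−5.6540)² + (−5.0540)² + (+4.2860)² + (+0.4360)² + (−3.3540)² + (−0.9040)² + (+2.7960)² + (+0.6760)² = 151.6624
Variance = 151.6624 / 9 = 16.8514
SE* = √16.8514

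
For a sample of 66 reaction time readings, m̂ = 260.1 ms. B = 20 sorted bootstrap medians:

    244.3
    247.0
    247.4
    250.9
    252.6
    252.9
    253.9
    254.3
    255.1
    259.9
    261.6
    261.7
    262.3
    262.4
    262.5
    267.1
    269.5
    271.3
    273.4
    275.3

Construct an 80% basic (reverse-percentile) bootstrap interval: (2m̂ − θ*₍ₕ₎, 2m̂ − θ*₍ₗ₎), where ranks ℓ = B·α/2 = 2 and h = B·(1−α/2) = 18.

Percentile endpoints at ranks 2 and 18: θ*₍2₎ = 247.0, θ*₍18₎ = 271.3.
Basic interval reflects these around m̂:
  lower = 2 × 260.1 − 271.3 = 248.9
  upper = 2 × 260.1 − 247.0 = 273.2

(248.9, 273.2)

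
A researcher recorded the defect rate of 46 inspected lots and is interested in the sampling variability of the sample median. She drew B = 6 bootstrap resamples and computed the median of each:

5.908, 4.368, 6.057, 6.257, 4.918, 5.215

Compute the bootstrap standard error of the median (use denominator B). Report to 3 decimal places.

SE* = 0.676

Bootstrap SE is the standard deviation of the 6 replicate medians.
Mean of replicates: (5.908 + 4.368 + 6.057 + 6.257 + 4.918 + 5.215) / 6 = 32.7230 / 6 = 5.4538
Sum of squared deviations: (+0.4542)² + (−1.0858)² + (+0.6032)² + (+0.8032)² + (−0.5358)² + (−0.2388)² = 2.7383
Variance = 2.7383 / 6 = 0.4564
SE* = √0.4564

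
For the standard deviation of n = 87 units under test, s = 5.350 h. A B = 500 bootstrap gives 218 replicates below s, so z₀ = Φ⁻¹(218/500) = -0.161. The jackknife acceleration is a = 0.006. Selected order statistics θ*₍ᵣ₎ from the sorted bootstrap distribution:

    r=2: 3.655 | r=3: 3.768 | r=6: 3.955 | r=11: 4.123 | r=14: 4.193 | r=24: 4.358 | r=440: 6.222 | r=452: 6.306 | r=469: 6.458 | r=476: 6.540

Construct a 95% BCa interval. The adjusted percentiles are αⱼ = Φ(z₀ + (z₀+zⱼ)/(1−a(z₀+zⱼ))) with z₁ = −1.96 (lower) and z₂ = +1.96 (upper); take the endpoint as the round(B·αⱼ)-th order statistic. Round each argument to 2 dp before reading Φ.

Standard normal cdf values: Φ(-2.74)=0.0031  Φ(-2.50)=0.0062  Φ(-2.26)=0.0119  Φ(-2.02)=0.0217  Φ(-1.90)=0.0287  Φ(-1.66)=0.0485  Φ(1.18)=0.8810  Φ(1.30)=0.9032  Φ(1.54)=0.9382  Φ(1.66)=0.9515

(3.955, 6.540)

Lower: z₀ + z₁ = -0.161 + (-1.960) = -2.121; 1 − a(z₀+z₁) = 1 − (0.006)(-2.121) = 1.0127; argument = -0.161 + (-2.121)/1.0127 = -2.2553 → -2.26.
α₁ = Φ(-2.26) = 0.0119; rank = round(500 × 0.0119) = 6; θ*₍6₎ = 3.955.
Upper: z₀ + z₂ = 1.799; 1 − a(z₀+z₂) = 0.9892; argument = 1.6576 → 1.66; α₂ = 0.9515; rank = 476; θ*₍476₎ = 6.540.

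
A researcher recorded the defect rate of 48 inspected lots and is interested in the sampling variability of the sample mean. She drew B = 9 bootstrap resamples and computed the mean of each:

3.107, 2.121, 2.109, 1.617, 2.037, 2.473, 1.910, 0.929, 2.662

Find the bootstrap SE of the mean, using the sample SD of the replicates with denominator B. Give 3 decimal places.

SE* = 0.588

Bootstrap SE is the standard deviation of the 9 replicate means.
Mean of replicates: (3.107 + 2.121 + 2.109 + 1.617 + 2.037 + 2.473 + 1.910 + 0.929 + 2.662) / 9 = 18.9650 / 9 = 2.1072
Sum of squared deviations: (+0.9998)² + (+0.0138)² + (+0.0018)² + (−0.4902)² + (−0.0702)² + (+0.3658)² + (−0.1972)² + (−1.1782)² + (+0.5548)² = 3.1137
Variance = 3.1137 / 9 = 0.3460
SE* = √0.3460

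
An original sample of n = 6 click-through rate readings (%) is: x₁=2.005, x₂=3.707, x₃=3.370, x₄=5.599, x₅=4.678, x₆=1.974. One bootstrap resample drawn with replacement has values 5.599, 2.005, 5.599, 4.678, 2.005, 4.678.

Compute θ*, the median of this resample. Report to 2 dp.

θ* = 4.68

Sorted: 2.005, 2.005, 4.678, 4.678, 5.599, 5.599
Median = average of the two middle values = 4.68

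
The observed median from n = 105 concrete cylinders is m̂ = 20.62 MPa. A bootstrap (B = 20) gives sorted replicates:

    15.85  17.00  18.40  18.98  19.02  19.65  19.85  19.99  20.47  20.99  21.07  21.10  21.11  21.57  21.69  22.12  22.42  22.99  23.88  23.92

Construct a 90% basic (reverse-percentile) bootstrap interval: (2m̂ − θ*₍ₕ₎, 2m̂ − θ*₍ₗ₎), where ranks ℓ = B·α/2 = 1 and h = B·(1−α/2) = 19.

Percentile endpoints at ranks 1 and 19: θ*₍1₎ = 15.85, θ*₍19₎ = 23.88.
Basic interval reflects these around m̂:
  lower = 2 × 20.62 − 23.88 = 17.36
  upper = 2 × 20.62 − 15.85 = 25.39

(17.36, 25.39)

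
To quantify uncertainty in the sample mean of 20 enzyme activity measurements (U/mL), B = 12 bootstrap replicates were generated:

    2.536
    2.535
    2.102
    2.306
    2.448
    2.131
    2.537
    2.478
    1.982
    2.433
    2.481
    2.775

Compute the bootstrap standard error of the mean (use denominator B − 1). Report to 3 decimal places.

SE* = 0.225

Bootstrap SE is the standard deviation of the 12 replicate means.
Mean of replicates: (2.536 + 2.535 + 2.102 + 2.306 + 2.448 + 2.131 + 2.537 + 2.478 + 1.982 + 2.433 + 2.481 + 2.775) / 12 = 28.7440 / 12 = 2.3953
Sum of squared deviations: (+0.1407)² + (+0.1397)² + (−0.2933)² + (−0.0893)² + (+0.0527)² + (−0.2643)² + (+0.1417)² + (+0.0827)² + (−0.4133)² + (+0.0377)² + (+0.0857)² + (+0.3797)² = 0.5566
Variance = 0.5566 / 11 = 0.0506
SE* = √0.0506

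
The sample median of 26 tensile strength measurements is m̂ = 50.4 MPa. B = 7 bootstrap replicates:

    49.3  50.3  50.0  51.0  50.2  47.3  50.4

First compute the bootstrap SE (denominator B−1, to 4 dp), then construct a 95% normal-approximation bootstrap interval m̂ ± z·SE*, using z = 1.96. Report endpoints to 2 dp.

(48.03, 52.77)

Mean of replicates = 49.7857; sum of squared deviations = 8.7486; SE* = √(8.7486/6) = 1.2075
Margin = 1.96 × 1.2075 = 2.367
Interval: 50.4 ± 2.367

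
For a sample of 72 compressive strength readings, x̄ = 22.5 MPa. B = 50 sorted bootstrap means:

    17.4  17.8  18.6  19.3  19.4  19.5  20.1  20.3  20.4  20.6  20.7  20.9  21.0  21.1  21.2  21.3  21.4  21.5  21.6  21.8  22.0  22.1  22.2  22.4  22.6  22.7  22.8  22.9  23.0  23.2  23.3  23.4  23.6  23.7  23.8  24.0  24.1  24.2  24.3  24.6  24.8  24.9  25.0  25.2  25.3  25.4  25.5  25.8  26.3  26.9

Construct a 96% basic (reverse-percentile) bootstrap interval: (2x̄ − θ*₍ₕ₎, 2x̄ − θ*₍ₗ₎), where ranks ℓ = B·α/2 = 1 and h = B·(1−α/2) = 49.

(18.7, 27.6)

Percentile endpoints at ranks 1 and 49: θ*₍1₎ = 17.4, θ*₍49₎ = 26.3.
Basic interval reflects these around x̄:
  lower = 2 × 22.5 − 26.3 = 18.7
  upper = 2 × 22.5 − 17.4 = 27.6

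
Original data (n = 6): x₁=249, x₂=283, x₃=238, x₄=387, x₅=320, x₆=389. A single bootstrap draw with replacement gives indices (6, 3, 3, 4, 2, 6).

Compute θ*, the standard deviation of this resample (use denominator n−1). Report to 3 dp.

θ* = 75.928

Resample values: 389, 238, 238, 387, 283, 389.
Mean = 320.6667; sum of squared deviations = 28825.3333
s² = 28825.3333 / 5 = 5765.0667
s = √5765.0667 = 75.928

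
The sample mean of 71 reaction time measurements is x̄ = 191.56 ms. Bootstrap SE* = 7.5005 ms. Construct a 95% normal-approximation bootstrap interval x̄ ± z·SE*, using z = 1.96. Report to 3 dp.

(176.859, 206.261)

Margin = 1.96 × 7.5005 = 14.7010
Interval: 191.56 ± 14.7010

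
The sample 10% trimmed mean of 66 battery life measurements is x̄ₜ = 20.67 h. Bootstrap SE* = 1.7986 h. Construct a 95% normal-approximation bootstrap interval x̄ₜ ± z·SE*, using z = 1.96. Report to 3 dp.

Margin = 1.96 × 1.7986 = 3.5253
Interval: 20.67 ± 3.5253

(17.145, 24.195)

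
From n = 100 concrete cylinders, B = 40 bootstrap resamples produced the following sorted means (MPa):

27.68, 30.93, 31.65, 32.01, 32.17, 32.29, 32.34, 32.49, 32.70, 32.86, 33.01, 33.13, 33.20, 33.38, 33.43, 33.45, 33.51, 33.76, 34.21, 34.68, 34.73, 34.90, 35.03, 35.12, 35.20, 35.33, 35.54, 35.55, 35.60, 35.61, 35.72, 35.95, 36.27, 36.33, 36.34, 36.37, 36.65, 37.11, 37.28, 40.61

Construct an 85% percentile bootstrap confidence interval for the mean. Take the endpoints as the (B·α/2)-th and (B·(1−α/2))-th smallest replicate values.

α = 0.15; lower rank = 40 × 0.075 = 3; upper rank = 40 × 0.925 = 37.
The 3rd smallest replicate is 31.65; the 37th is 36.65.

(31.65, 36.65)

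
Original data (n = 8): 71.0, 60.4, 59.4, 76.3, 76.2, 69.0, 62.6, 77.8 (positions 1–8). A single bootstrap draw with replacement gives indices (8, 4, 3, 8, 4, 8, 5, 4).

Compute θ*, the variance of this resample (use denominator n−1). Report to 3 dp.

θ* = 38.977

Resample values: 77.8, 76.3, 59.4, 77.8, 76.3, 77.8, 76.2, 76.3.
Mean = 74.7375; sum of squared deviations = 272.8387
s² = 272.8387 / 7 = 38.9770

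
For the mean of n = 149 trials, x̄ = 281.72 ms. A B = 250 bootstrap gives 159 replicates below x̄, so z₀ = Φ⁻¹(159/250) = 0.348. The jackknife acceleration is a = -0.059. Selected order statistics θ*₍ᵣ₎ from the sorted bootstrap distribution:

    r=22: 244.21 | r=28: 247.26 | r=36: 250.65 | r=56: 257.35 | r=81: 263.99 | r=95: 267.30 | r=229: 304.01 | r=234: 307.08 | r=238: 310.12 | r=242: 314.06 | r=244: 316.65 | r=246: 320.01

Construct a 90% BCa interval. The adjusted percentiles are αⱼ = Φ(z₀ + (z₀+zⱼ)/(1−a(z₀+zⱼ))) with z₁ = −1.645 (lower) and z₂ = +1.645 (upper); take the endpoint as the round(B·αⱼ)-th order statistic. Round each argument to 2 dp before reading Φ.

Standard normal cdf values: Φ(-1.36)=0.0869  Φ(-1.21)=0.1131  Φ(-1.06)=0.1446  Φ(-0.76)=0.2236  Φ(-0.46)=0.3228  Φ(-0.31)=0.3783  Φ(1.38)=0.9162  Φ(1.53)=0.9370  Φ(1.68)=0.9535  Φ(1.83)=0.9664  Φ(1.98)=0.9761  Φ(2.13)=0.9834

Lower: z₀ + z₁ = 0.348 + (-1.645) = -1.297; 1 − a(z₀+z₁) = 1 − (-0.059)(-1.297) = 0.9235; argument = 0.348 + (-1.297)/0.9235 = -1.0565 → -1.06.
α₁ = Φ(-1.06) = 0.1446; rank = round(250 × 0.1446) = 36; θ*₍36₎ = 250.65.
Upper: z₀ + z₂ = 1.993; 1 − a(z₀+z₂) = 1.1176; argument = 2.1313 → 2.13; α₂ = 0.9834; rank = 246; θ*₍246₎ = 320.01.

(250.65, 320.01)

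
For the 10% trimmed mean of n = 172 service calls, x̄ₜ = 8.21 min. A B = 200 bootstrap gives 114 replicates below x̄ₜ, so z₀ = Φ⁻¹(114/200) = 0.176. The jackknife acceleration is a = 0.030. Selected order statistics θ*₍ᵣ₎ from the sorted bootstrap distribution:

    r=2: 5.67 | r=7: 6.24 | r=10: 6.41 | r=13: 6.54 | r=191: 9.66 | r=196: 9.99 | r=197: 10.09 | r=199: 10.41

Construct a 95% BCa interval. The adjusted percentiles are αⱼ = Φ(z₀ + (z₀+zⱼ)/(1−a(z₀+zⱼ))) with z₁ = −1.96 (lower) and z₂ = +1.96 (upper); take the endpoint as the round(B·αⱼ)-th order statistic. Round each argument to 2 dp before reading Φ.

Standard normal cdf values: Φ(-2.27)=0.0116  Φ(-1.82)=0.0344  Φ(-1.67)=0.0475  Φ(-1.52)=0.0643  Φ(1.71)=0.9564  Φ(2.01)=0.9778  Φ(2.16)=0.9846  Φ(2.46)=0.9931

(6.54, 10.41)

Lower: z₀ + z₁ = 0.176 + (-1.960) = -1.784; 1 − a(z₀+z₁) = 1 − (0.030)(-1.784) = 1.0535; argument = 0.176 + (-1.784)/1.0535 = -1.5174 → -1.52.
α₁ = Φ(-1.52) = 0.0643; rank = round(200 × 0.0643) = 13; θ*₍13₎ = 6.54.
Upper: z₀ + z₂ = 2.136; 1 − a(z₀+z₂) = 0.9359; argument = 2.4582 → 2.46; α₂ = 0.9931; rank = 199; θ*₍199₎ = 10.41.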